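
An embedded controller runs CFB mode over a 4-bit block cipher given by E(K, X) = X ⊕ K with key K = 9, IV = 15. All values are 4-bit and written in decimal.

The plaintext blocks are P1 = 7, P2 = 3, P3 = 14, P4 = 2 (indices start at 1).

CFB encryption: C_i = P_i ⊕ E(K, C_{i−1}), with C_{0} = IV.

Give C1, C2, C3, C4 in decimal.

C1 = 1, C2 = 11, C3 = 12, C4 = 7

C1: E(K, 15) = 6; 7 ⊕ 6 = 1.
C2: E(K, 1) = 8; 3 ⊕ 8 = 11.
C3: E(K, 11) = 2; 14 ⊕ 2 = 12.
C4: E(K, 12) = 5; 2 ⊕ 5 = 7.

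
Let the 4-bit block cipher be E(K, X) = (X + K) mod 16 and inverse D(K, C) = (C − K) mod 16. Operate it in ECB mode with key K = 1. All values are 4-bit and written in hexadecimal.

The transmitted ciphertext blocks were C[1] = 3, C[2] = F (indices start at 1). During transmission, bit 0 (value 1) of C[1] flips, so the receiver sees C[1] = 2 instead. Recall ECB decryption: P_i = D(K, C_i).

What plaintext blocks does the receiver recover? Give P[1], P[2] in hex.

P[1] = 1, P[2] = E

Only C[1] changed, to 2. In ECB, a change in C_i affects only P_i. Decrypting the received ciphertext:
P[1]: D(K, 2) = 1.
P[2]: D(K, F) = E.
Blocks that differ from the original plaintext: P[1].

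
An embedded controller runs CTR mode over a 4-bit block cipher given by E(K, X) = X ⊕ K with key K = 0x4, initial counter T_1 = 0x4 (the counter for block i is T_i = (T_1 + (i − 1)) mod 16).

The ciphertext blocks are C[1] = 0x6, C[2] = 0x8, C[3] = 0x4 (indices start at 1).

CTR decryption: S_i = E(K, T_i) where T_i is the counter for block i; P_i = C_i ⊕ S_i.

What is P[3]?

P[3] = 0x6

P[3]: T = 0x6, S = E(K, T) = 0x2; 0x4 ⊕ 0x2 = 0x6.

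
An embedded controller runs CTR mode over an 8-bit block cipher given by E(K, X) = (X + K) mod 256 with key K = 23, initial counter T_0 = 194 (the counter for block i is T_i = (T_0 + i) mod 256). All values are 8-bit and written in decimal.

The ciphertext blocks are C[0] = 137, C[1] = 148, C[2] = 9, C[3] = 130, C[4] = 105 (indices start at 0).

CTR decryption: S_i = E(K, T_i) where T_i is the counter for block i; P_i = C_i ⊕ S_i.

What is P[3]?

P[3] = 94

P[3]: T = 197, S = E(K, T) = 220; 130 ⊕ 220 = 94.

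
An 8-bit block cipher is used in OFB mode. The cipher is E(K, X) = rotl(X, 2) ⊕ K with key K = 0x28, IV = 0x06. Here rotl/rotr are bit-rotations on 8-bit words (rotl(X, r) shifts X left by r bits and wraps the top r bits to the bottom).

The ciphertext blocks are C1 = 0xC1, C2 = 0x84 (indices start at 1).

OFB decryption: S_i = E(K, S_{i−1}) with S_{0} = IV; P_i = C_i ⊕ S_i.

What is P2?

P1: S = E(K, 0x06) = 0x30; 0xC1 ⊕ 0x30 = 0xF1.
P2: S = E(K, 0x30) = 0xE8; 0x84 ⊕ 0xE8 = 0x6C.

P2 = 0x6C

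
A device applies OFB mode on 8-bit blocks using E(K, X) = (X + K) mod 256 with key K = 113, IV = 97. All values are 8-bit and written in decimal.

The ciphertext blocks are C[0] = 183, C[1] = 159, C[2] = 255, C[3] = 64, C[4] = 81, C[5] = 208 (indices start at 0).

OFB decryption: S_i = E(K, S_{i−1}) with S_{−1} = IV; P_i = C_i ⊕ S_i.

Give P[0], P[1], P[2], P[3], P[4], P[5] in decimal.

P[0]: S = E(K, 97) = 210; 183 ⊕ 210 = 101.
P[1]: S = E(K, 210) = 67; 159 ⊕ 67 = 220.
P[2]: S = E(K, 67) = 180; 255 ⊕ 180 = 75.
P[3]: S = E(K, 180) = 37; 64 ⊕ 37 = 101.
P[4]: S = E(K, 37) = 150; 81 ⊕ 150 = 199.
P[5]: S = E(K, 150) = 7; 208 ⊕ 7 = 215.

P[0] = 101, P[1] = 220, P[2] = 75, P[3] = 101, P[4] = 199, P[5] = 215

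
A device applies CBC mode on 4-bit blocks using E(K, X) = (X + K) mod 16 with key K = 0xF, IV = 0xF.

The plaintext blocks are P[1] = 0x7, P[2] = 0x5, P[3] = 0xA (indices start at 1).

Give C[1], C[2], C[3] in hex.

C[1] = 0x7, C[2] = 0x1, C[3] = 0xA

CBC encryption: C_i = E(K, P_i ⊕ C_{i−1}), with C_{0} = IV.
C[1]: P[1] ⊕ 0xF = 0x8; E(K, 0x8) = 0x7.
C[2]: P[2] ⊕ 0x7 = 0x2; E(K, 0x2) = 0x1.
C[3]: P[3] ⊕ 0x1 = 0xB; E(K, 0xB) = 0xA.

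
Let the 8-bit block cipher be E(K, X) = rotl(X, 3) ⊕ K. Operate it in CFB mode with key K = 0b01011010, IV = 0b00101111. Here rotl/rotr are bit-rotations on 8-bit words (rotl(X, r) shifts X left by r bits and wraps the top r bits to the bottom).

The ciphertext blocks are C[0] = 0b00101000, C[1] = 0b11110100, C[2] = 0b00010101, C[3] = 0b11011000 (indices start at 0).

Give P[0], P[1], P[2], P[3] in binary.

CFB decryption: P_i = C_i ⊕ E(K, C_{i−1}), with C_{−1} = IV.
P[0]: E(K, 0b00101111) = 0b00100011; 0b00101000 ⊕ 0b00100011 = 0b00001011.
P[1]: E(K, 0b00101000) = 0b00011011; 0b11110100 ⊕ 0b00011011 = 0b11101111.
P[2]: E(K, 0b11110100) = 0b11111101; 0b00010101 ⊕ 0b11111101 = 0b11101000.
P[3]: E(K, 0b00010101) = 0b11110010; 0b11011000 ⊕ 0b11110010 = 0b00101010.

P[0] = 0b00001011, P[1] = 0b11101111, P[2] = 0b11101000, P[3] = 0b00101010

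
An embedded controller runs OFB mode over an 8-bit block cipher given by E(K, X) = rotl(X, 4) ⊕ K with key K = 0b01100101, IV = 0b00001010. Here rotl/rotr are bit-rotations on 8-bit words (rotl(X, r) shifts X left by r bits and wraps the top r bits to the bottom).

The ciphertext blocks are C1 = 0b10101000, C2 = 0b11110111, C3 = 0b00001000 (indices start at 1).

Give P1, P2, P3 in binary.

OFB decryption: S_i = E(K, S_{i−1}) with S_{0} = IV; P_i = C_i ⊕ S_i.
P1: S = E(K, 0b00001010) = 0b11000101; 0b10101000 ⊕ 0b11000101 = 0b01101101.
P2: S = E(K, 0b11000101) = 0b00111001; 0b11110111 ⊕ 0b00111001 = 0b11001110.
P3: S = E(K, 0b00111001) = 0b11110110; 0b00001000 ⊕ 0b11110110 = 0b11111110.

P1 = 0b01101101, P2 = 0b11001110, P3 = 0b11111110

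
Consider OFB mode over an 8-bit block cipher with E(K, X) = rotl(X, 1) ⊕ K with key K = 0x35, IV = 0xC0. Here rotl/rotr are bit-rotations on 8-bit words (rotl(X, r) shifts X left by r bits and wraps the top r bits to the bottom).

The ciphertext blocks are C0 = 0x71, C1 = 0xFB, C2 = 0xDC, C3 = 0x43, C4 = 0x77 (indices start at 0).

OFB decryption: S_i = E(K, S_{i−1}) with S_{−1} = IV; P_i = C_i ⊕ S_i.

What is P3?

P0: S = E(K, 0xC0) = 0xB4; 0x71 ⊕ 0xB4 = 0xC5.
P1: S = E(K, 0xB4) = 0x5C; 0xFB ⊕ 0x5C = 0xA7.
P2: S = E(K, 0x5C) = 0x8D; 0xDC ⊕ 0x8D = 0x51.
P3: S = E(K, 0x8D) = 0x2E; 0x43 ⊕ 0x2E = 0x6D.

P3 = 0x6D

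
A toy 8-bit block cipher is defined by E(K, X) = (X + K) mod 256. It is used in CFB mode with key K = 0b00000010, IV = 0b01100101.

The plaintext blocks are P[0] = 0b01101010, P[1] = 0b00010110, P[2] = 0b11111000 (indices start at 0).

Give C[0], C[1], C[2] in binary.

CFB encryption: C_i = P_i ⊕ E(K, C_{i−1}), with C_{−1} = IV.
C[0]: E(K, 0b01100101) = 0b01100111; 0b01101010 ⊕ 0b01100111 = 0b00001101.
C[1]: E(K, 0b00001101) = 0b00001111; 0b00010110 ⊕ 0b00001111 = 0b00011001.
C[2]: E(K, 0b00011001) = 0b00011011; 0b11111000 ⊕ 0b00011011 = 0b11100011.

C[0] = 0b00001101, C[1] = 0b00011001, C[2] = 0b11100011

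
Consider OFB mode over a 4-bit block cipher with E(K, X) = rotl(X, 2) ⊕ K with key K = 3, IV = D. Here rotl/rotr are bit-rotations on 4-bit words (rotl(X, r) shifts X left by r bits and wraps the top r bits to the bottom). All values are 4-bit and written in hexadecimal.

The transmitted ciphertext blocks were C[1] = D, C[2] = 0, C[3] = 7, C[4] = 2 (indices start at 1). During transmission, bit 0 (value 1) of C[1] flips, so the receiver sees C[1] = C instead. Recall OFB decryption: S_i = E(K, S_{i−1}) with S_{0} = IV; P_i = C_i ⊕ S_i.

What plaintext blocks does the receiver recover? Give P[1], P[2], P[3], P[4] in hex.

P[1] = 8, P[2] = 2, P[3] = C, P[4] = F

Only C[1] changed, to C. In OFB, a change in C_i flips the same bit in P_i only; the keystream is unaffected. Decrypting the received ciphertext:
P[1]: S = E(K, D) = 4; C ⊕ 4 = 8.
P[2]: S = E(K, 4) = 2; 0 ⊕ 2 = 2.
P[3]: S = E(K, 2) = B; 7 ⊕ B = C.
P[4]: S = E(K, B) = D; 2 ⊕ D = F.
Blocks that differ from the original plaintext: P[1].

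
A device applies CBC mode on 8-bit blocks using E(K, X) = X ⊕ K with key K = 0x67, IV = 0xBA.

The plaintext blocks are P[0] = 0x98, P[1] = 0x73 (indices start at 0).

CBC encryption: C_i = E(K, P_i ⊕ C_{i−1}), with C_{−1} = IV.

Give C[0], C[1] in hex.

C[0]: P[0] ⊕ 0xBA = 0x22; E(K, 0x22) = 0x45.
C[1]: P[1] ⊕ 0x45 = 0x36; E(K, 0x36) = 0x51.

C[0] = 0x45, C[1] = 0x51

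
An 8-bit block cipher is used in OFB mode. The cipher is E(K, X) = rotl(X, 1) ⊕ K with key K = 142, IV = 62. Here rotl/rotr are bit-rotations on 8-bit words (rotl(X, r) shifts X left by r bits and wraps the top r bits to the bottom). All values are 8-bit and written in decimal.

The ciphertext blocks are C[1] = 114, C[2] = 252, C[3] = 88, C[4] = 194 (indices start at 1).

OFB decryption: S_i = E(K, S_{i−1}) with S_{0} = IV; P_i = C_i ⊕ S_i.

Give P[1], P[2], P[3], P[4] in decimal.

P[1] = 128, P[2] = 151, P[3] = 0, P[4] = 252

P[1]: S = E(K, 62) = 242; 114 ⊕ 242 = 128.
P[2]: S = E(K, 242) = 107; 252 ⊕ 107 = 151.
P[3]: S = E(K, 107) = 88; 88 ⊕ 88 = 0.
P[4]: S = E(K, 88) = 62; 194 ⊕ 62 = 252.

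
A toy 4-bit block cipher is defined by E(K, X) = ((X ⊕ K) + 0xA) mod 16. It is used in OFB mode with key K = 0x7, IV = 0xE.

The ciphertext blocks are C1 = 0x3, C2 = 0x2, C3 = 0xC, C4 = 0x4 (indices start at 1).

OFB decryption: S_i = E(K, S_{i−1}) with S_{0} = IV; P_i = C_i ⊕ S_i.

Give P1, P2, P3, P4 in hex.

P1 = 0x0, P2 = 0xC, P3 = 0xF, P4 = 0xA

P1: S = E(K, 0xE) = 0x3; 0x3 ⊕ 0x3 = 0x0.
P2: S = E(K, 0x3) = 0xE; 0x2 ⊕ 0xE = 0xC.
P3: S = E(K, 0xE) = 0x3; 0xC ⊕ 0x3 = 0xF.
P4: S = E(K, 0x3) = 0xE; 0x4 ⊕ 0xE = 0xA.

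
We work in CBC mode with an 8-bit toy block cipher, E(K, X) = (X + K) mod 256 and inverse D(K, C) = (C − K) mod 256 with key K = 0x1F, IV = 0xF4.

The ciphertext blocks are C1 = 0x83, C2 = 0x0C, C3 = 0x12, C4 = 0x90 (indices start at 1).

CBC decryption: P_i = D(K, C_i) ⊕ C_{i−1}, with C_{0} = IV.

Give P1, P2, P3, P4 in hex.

P1: D(K, 0x83) = 0x64; 0x64 ⊕ 0xF4 = 0x90.
P2: D(K, 0x0C) = 0xED; 0xED ⊕ 0x83 = 0x6E.
P3: D(K, 0x12) = 0xF3; 0xF3 ⊕ 0x0C = 0xFF.
P4: D(K, 0x90) = 0x71; 0x71 ⊕ 0x12 = 0x63.

P1 = 0x90, P2 = 0x6E, P3 = 0xFF, P4 = 0x63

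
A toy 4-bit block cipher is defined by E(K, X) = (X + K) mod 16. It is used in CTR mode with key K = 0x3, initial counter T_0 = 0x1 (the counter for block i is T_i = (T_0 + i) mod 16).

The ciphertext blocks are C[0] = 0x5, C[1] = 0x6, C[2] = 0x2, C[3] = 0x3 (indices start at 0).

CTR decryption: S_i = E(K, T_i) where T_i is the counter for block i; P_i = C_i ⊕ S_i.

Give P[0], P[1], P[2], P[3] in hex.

P[0] = 0x1, P[1] = 0x3, P[2] = 0x4, P[3] = 0x4

P[0]: T = 0x1, S = E(K, T) = 0x4; 0x5 ⊕ 0x4 = 0x1.
P[1]: T = 0x2, S = E(K, T) = 0x5; 0x6 ⊕ 0x5 = 0x3.
P[2]: T = 0x3, S = E(K, T) = 0x6; 0x2 ⊕ 0x6 = 0x4.
P[3]: T = 0x4, S = E(K, T) = 0x7; 0x3 ⊕ 0x7 = 0x4.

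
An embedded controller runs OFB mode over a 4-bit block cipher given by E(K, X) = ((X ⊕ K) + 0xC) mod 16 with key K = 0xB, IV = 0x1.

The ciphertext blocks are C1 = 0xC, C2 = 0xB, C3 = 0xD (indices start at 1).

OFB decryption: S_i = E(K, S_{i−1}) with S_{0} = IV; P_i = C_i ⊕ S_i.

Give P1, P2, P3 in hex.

P1 = 0xA, P2 = 0x2, P3 = 0x3

P1: S = E(K, 0x1) = 0x6; 0xC ⊕ 0x6 = 0xA.
P2: S = E(K, 0x6) = 0x9; 0xB ⊕ 0x9 = 0x2.
P3: S = E(K, 0x9) = 0xE; 0xD ⊕ 0xE = 0x3.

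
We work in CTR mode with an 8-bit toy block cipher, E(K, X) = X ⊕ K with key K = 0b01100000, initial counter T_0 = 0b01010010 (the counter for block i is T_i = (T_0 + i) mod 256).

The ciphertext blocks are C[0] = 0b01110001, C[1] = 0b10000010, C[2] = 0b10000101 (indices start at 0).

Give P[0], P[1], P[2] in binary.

CTR decryption: S_i = E(K, T_i) where T_i is the counter for block i; P_i = C_i ⊕ S_i.
P[0]: T = 0b01010010, S = E(K, T) = 0b00110010; 0b01110001 ⊕ 0b00110010 = 0b01000011.
P[1]: T = 0b01010011, S = E(K, T) = 0b00110011; 0b10000010 ⊕ 0b00110011 = 0b10110001.
P[2]: T = 0b01010100, S = E(K, T) = 0b00110100; 0b10000101 ⊕ 0b00110100 = 0b10110001.

P[0] = 0b01000011, P[1] = 0b10110001, P[2] = 0b10110001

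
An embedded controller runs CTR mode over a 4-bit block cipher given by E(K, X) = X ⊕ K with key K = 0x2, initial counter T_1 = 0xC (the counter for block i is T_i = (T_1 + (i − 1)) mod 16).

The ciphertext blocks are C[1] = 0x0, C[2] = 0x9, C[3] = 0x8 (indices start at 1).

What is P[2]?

P[2] = 0x6

CTR decryption: S_i = E(K, T_i) where T_i is the counter for block i; P_i = C_i ⊕ S_i.
P[2]: T = 0xD, S = E(K, T) = 0xF; 0x9 ⊕ 0xF = 0x6.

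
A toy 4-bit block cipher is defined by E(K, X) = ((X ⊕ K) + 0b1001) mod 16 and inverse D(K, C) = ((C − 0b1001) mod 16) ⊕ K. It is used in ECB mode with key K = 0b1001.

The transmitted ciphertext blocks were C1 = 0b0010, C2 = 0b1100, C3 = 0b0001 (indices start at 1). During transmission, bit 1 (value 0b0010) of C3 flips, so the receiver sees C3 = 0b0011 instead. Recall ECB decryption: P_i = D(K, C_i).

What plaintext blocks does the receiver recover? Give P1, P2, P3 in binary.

Only C3 changed, to 0b0011. In ECB, a change in C_i affects only P_i. Decrypting the received ciphertext:
P1: D(K, 0b0010) = 0b0000.
P2: D(K, 0b1100) = 0b1010.
P3: D(K, 0b0011) = 0b0011.
Blocks that differ from the original plaintext: P3.

P1 = 0b0000, P2 = 0b1010, P3 = 0b0011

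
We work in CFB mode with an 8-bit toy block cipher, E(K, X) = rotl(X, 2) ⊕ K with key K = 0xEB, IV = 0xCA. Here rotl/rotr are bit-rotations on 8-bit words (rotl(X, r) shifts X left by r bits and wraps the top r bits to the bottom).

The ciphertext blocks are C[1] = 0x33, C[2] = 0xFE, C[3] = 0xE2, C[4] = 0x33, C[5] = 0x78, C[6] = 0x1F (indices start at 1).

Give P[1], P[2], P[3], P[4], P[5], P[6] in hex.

CFB decryption: P_i = C_i ⊕ E(K, C_{i−1}), with C_{0} = IV.
P[1]: E(K, 0xCA) = 0xC0; 0x33 ⊕ 0xC0 = 0xF3.
P[2]: E(K, 0x33) = 0x27; 0xFE ⊕ 0x27 = 0xD9.
P[3]: E(K, 0xFE) = 0x10; 0xE2 ⊕ 0x10 = 0xF2.
P[4]: E(K, 0xE2) = 0x60; 0x33 ⊕ 0x60 = 0x53.
P[5]: E(K, 0x33) = 0x27; 0x78 ⊕ 0x27 = 0x5F.
P[6]: E(K, 0x78) = 0x0A; 0x1F ⊕ 0x0A = 0x15.

P[1] = 0xF3, P[2] = 0xD9, P[3] = 0xF2, P[4] = 0x53, P[5] = 0x5F, P[6] = 0x15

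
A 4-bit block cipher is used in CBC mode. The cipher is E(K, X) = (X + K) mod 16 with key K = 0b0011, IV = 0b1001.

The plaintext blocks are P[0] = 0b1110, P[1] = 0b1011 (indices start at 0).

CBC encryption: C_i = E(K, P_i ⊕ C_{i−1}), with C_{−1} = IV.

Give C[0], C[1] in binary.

C[0] = 0b1010, C[1] = 0b0100

C[0]: P[0] ⊕ 0b1001 = 0b0111; E(K, 0b0111) = 0b1010.
C[1]: P[1] ⊕ 0b1010 = 0b0001; E(K, 0b0001) = 0b0100.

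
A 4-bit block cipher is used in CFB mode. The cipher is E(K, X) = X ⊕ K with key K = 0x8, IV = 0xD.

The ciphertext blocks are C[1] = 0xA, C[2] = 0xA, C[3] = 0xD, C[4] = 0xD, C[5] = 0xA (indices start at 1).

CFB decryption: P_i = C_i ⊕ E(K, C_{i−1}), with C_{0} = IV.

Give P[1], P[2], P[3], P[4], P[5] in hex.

P[1]: E(K, 0xD) = 0x5; 0xA ⊕ 0x5 = 0xF.
P[2]: E(K, 0xA) = 0x2; 0xA ⊕ 0x2 = 0x8.
P[3]: E(K, 0xA) = 0x2; 0xD ⊕ 0x2 = 0xF.
P[4]: E(K, 0xD) = 0x5; 0xD ⊕ 0x5 = 0x8.
P[5]: E(K, 0xD) = 0x5; 0xA ⊕ 0x5 = 0xF.

P[1] = 0xF, P[2] = 0x8, P[3] = 0xF, P[4] = 0x8, P[5] = 0xF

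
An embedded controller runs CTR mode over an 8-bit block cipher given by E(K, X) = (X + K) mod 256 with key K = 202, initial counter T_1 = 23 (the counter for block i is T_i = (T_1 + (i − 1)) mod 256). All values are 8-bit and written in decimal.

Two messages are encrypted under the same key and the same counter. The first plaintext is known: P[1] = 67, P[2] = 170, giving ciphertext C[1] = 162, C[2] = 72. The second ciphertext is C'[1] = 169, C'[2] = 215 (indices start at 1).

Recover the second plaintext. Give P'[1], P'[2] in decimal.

In CTR with a reused counter, both messages share the same keystream S_i, so C_i ⊕ C'_i = P_i ⊕ P'_i and thus P'_i = P_i ⊕ C_i ⊕ C'_i.
P'[1]: 67 ⊕ 162 ⊕ 169 = 72.
P'[2]: 170 ⊕ 72 ⊕ 215 = 53.

P'[1] = 72, P'[2] = 53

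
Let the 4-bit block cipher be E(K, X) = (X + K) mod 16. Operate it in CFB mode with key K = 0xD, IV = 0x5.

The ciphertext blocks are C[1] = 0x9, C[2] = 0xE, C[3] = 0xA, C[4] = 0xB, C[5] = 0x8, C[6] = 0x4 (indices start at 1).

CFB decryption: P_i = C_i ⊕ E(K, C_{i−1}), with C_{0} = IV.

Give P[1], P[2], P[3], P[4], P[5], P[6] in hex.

P[1]: E(K, 0x5) = 0x2; 0x9 ⊕ 0x2 = 0xB.
P[2]: E(K, 0x9) = 0x6; 0xE ⊕ 0x6 = 0x8.
P[3]: E(K, 0xE) = 0xB; 0xA ⊕ 0xB = 0x1.
P[4]: E(K, 0xA) = 0x7; 0xB ⊕ 0x7 = 0xC.
P[5]: E(K, 0xB) = 0x8; 0x8 ⊕ 0x8 = 0x0.
P[6]: E(K, 0x8) = 0x5; 0x4 ⊕ 0x5 = 0x1.

P[1] = 0xB, P[2] = 0x8, P[3] = 0x1, P[4] = 0xC, P[5] = 0x0, P[6] = 0x1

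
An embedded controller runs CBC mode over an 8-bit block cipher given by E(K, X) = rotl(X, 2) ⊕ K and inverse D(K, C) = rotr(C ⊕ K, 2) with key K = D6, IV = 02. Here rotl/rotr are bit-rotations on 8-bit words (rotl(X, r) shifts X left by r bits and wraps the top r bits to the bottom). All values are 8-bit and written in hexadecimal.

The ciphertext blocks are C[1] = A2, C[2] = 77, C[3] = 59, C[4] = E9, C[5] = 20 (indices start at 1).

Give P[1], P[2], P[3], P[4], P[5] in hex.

P[1] = 1F, P[2] = CA, P[3] = 94, P[4] = 96, P[5] = 54

CBC decryption: P_i = D(K, C_i) ⊕ C_{i−1}, with C_{0} = IV.
P[1]: D(K, A2) = 1D; 1D ⊕ 02 = 1F.
P[2]: D(K, 77) = 68; 68 ⊕ A2 = CA.
P[3]: D(K, 59) = E3; E3 ⊕ 77 = 94.
P[4]: D(K, E9) = CF; CF ⊕ 59 = 96.
P[5]: D(K, 20) = BD; BD ⊕ E9 = 54.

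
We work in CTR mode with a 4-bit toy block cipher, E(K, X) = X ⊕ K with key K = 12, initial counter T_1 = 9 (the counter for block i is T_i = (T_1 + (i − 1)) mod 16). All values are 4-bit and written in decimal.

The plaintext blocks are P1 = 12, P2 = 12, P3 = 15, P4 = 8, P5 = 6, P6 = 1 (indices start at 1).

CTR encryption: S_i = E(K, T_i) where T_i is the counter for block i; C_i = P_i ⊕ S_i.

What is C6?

C1: T = 9, S = E(K, T) = 5; 12 ⊕ 5 = 9.
C2: T = 10, S = E(K, T) = 6; 12 ⊕ 6 = 10.
C3: T = 11, S = E(K, T) = 7; 15 ⊕ 7 = 8.
C4: T = 12, S = E(K, T) = 0; 8 ⊕ 0 = 8.
C5: T = 13, S = E(K, T) = 1; 6 ⊕ 1 = 7.
C6: T = 14, S = E(K, T) = 2; 1 ⊕ 2 = 3.

C6 = 3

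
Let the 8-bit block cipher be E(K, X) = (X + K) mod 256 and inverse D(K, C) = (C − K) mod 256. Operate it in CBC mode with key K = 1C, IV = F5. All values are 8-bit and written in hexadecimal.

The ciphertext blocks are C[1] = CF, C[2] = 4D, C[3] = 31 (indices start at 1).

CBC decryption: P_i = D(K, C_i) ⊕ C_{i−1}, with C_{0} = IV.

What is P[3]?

P[3] = 58

P[3]: D(K, 31) = 15; 15 ⊕ 4D = 58.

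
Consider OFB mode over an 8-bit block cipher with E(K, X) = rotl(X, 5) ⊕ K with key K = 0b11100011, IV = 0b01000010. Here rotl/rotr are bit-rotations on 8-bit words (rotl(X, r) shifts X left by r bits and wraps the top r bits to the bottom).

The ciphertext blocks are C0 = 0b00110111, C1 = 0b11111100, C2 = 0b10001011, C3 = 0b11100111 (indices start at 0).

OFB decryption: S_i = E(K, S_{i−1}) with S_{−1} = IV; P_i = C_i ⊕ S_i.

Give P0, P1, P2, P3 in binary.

P0: S = E(K, 0b01000010) = 0b10101011; 0b00110111 ⊕ 0b10101011 = 0b10011100.
P1: S = E(K, 0b10101011) = 0b10010110; 0b11111100 ⊕ 0b10010110 = 0b01101010.
P2: S = E(K, 0b10010110) = 0b00110001; 0b10001011 ⊕ 0b00110001 = 0b10111010.
P3: S = E(K, 0b00110001) = 0b11000101; 0b11100111 ⊕ 0b11000101 = 0b00100010.

P0 = 0b10011100, P1 = 0b01101010, P2 = 0b10111010, P3 = 0b00100010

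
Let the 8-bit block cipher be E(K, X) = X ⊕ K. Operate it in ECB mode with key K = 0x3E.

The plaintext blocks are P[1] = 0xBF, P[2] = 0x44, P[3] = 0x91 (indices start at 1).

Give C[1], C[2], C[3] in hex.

C[1] = 0x81, C[2] = 0x7A, C[3] = 0xAF

ECB encryption: C_i = E(K, P_i).
C[1]: E(K, 0xBF) = 0x81.
C[2]: E(K, 0x44) = 0x7A.
C[3]: E(K, 0x91) = 0xAF.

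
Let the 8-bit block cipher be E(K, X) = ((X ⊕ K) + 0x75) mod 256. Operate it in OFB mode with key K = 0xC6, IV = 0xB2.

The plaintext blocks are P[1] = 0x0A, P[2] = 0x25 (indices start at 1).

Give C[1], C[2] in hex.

C[1] = 0xE3, C[2] = 0x81

OFB encryption: S_i = E(K, S_{i−1}) with S_{0} = IV; C_i = P_i ⊕ S_i.
C[1]: S = E(K, 0xB2) = 0xE9; 0x0A ⊕ 0xE9 = 0xE3.
C[2]: S = E(K, 0xE9) = 0xA4; 0x25 ⊕ 0xA4 = 0x81.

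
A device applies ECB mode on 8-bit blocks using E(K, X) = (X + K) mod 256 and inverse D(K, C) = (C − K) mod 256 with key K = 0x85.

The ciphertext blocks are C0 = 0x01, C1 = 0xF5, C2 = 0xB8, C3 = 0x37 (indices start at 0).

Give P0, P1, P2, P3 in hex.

ECB decryption: P_i = D(K, C_i).
P0: D(K, 0x01) = 0x7C.
P1: D(K, 0xF5) = 0x70.
P2: D(K, 0xB8) = 0x33.
P3: D(K, 0x37) = 0xB2.

P0 = 0x7C, P1 = 0x70, P2 = 0x33, P3 = 0xB2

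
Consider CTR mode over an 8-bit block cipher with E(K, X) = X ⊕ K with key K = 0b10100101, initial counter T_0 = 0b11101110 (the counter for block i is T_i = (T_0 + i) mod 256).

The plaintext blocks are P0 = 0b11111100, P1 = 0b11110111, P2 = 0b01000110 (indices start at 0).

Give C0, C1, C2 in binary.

CTR encryption: S_i = E(K, T_i) where T_i is the counter for block i; C_i = P_i ⊕ S_i.
C0: T = 0b11101110, S = E(K, T) = 0b01001011; 0b11111100 ⊕ 0b01001011 = 0b10110111.
C1: T = 0b11101111, S = E(K, T) = 0b01001010; 0b11110111 ⊕ 0b01001010 = 0b10111101.
C2: T = 0b11110000, S = E(K, T) = 0b01010101; 0b01000110 ⊕ 0b01010101 = 0b00010011.

C0 = 0b10110111, C1 = 0b10111101, C2 = 0b00010011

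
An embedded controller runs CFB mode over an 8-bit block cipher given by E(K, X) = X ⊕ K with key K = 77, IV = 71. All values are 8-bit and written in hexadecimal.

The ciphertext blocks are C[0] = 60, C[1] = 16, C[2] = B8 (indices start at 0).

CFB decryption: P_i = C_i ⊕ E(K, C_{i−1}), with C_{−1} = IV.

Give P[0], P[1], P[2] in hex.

P[0] = 66, P[1] = 01, P[2] = D9

P[0]: E(K, 71) = 06; 60 ⊕ 06 = 66.
P[1]: E(K, 60) = 17; 16 ⊕ 17 = 01.
P[2]: E(K, 16) = 61; B8 ⊕ 61 = D9.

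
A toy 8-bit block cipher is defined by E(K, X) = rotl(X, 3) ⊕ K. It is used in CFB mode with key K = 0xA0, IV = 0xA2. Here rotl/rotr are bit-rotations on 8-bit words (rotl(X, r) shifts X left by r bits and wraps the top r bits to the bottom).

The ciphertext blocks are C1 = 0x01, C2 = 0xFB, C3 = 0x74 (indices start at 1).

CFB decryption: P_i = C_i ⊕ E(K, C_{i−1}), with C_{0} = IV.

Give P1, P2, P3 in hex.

P1: E(K, 0xA2) = 0xB5; 0x01 ⊕ 0xB5 = 0xB4.
P2: E(K, 0x01) = 0xA8; 0xFB ⊕ 0xA8 = 0x53.
P3: E(K, 0xFB) = 0x7F; 0x74 ⊕ 0x7F = 0x0B.

P1 = 0xB4, P2 = 0x53, P3 = 0x0B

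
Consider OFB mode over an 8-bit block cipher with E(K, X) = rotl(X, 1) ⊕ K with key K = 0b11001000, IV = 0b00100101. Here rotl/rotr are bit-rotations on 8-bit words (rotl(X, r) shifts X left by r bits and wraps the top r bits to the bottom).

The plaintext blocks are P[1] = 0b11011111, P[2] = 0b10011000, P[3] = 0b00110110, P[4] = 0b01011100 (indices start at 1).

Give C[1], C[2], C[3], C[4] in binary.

C[1] = 0b01011101, C[2] = 0b01010101, C[3] = 0b01100101, C[4] = 0b00110010

OFB encryption: S_i = E(K, S_{i−1}) with S_{0} = IV; C_i = P_i ⊕ S_i.
C[1]: S = E(K, 0b00100101) = 0b10000010; 0b11011111 ⊕ 0b10000010 = 0b01011101.
C[2]: S = E(K, 0b10000010) = 0b11001101; 0b10011000 ⊕ 0b11001101 = 0b01010101.
C[3]: S = E(K, 0b11001101) = 0b01010011; 0b00110110 ⊕ 0b01010011 = 0b01100101.
C[4]: S = E(K, 0b01010011) = 0b01101110; 0b01011100 ⊕ 0b01101110 = 0b00110010.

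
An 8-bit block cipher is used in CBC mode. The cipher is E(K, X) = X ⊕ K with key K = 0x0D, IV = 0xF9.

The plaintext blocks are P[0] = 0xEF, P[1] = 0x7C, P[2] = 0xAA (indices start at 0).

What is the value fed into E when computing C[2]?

0xC0

CBC encryption: C_i = E(K, P_i ⊕ C_{i−1}), with C_{−1} = IV.
C[0]: P[0] ⊕ 0xF9 = 0x16; E(K, 0x16) = 0x1B.
C[1]: P[1] ⊕ 0x1B = 0x67; E(K, 0x67) = 0x6A.
C[2]: P[2] ⊕ 0x6A = 0xC0; E(K, 0xC0) = 0xCD.
So the input to E for block [2] is 0xC0.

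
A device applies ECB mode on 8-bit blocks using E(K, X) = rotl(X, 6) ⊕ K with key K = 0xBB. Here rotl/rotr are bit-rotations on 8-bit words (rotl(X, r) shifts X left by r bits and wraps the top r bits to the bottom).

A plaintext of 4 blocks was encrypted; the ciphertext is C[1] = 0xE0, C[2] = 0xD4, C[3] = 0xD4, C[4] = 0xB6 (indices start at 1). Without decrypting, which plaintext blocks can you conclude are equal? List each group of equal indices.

ECB encrypts each block independently with the same key, so equal ciphertext blocks imply equal plaintext blocks.
C[2] = C[3] = 0xD4, so P[2] = P[3].

P[2] = P[3]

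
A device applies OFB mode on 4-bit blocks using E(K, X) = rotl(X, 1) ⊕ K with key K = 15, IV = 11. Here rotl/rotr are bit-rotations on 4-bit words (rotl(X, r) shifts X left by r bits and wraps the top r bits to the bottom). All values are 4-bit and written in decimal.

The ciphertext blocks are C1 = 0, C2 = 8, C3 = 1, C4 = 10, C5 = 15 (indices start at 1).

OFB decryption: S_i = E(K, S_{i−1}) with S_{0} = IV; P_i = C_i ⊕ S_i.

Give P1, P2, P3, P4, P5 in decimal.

P1: S = E(K, 11) = 8; 0 ⊕ 8 = 8.
P2: S = E(K, 8) = 14; 8 ⊕ 14 = 6.
P3: S = E(K, 14) = 2; 1 ⊕ 2 = 3.
P4: S = E(K, 2) = 11; 10 ⊕ 11 = 1.
P5: S = E(K, 11) = 8; 15 ⊕ 8 = 7.

P1 = 8, P2 = 6, P3 = 3, P4 = 1, P5 = 7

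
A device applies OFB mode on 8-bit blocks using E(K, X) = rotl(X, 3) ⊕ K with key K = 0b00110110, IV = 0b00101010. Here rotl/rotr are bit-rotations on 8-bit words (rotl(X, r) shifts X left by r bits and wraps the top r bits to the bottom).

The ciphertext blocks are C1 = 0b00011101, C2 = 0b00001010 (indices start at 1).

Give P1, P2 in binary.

OFB decryption: S_i = E(K, S_{i−1}) with S_{0} = IV; P_i = C_i ⊕ S_i.
P1: S = E(K, 0b00101010) = 0b01100111; 0b00011101 ⊕ 0b01100111 = 0b01111010.
P2: S = E(K, 0b01100111) = 0b00001101; 0b00001010 ⊕ 0b00001101 = 0b00000111.

P1 = 0b01111010, P2 = 0b00000111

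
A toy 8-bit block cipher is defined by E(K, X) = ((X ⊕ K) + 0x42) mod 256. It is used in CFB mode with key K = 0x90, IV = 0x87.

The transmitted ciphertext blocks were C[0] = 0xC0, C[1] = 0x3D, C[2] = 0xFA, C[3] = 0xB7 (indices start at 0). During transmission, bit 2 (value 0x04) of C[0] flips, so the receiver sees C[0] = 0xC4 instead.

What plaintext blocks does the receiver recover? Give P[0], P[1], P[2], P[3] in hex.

P[0] = 0x9D, P[1] = 0xAB, P[2] = 0x15, P[3] = 0x1B

CFB decryption: P_i = C_i ⊕ E(K, C_{i−1}), with C_{−1} = IV.
Only C[0] changed, to 0xC4. In CFB, a change in C_i flips the same bit in P_i and garbles P_{i+1}. Decrypting the received ciphertext:
P[0]: E(K, 0x87) = 0x59; 0xC4 ⊕ 0x59 = 0x9D.
P[1]: E(K, 0xC4) = 0x96; 0x3D ⊕ 0x96 = 0xAB.
P[2]: E(K, 0x3D) = 0xEF; 0xFA ⊕ 0xEF = 0x15.
P[3]: E(K, 0xFA) = 0xAC; 0xB7 ⊕ 0xAC = 0x1B.
Blocks that differ from the original plaintext: P[0], P[1].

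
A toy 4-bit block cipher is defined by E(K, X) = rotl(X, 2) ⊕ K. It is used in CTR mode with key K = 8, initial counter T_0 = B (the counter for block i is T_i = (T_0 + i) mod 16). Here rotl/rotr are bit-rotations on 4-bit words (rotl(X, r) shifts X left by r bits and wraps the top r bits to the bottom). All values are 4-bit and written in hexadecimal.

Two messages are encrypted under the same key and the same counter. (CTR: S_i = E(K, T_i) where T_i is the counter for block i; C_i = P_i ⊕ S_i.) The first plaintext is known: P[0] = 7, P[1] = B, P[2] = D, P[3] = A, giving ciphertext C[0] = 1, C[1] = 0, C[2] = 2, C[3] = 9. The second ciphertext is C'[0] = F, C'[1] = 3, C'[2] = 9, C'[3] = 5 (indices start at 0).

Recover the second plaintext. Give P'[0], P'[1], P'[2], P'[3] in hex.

P'[0] = 9, P'[1] = 8, P'[2] = 6, P'[3] = 6

In CTR with a reused counter, both messages share the same keystream S_i, so C_i ⊕ C'_i = P_i ⊕ P'_i and thus P'_i = P_i ⊕ C_i ⊕ C'_i.
P'[0]: 7 ⊕ 1 ⊕ F = 9.
P'[1]: B ⊕ 0 ⊕ 3 = 8.
P'[2]: D ⊕ 2 ⊕ 9 = 6.
P'[3]: A ⊕ 9 ⊕ 5 = 6.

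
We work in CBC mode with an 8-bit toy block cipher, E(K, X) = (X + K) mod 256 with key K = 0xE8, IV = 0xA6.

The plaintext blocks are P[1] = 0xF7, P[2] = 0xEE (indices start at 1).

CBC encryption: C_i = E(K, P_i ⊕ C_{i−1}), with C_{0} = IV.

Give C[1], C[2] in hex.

C[1] = 0x39, C[2] = 0xBF

C[1]: P[1] ⊕ 0xA6 = 0x51; E(K, 0x51) = 0x39.
C[2]: P[2] ⊕ 0x39 = 0xD7; E(K, 0xD7) = 0xBF.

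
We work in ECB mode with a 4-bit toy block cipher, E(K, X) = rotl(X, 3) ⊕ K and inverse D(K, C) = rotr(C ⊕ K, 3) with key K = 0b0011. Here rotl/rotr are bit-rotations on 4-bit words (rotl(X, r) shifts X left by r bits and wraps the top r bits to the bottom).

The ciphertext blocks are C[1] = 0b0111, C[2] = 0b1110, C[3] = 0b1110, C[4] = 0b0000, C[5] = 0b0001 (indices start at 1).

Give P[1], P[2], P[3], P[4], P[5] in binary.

P[1] = 0b1000, P[2] = 0b1011, P[3] = 0b1011, P[4] = 0b0110, P[5] = 0b0100

ECB decryption: P_i = D(K, C_i).
P[1]: D(K, 0b0111) = 0b1000.
P[2]: D(K, 0b1110) = 0b1011.
P[3]: D(K, 0b1110) = 0b1011.
P[4]: D(K, 0b0000) = 0b0110.
P[5]: D(K, 0b0001) = 0b0100.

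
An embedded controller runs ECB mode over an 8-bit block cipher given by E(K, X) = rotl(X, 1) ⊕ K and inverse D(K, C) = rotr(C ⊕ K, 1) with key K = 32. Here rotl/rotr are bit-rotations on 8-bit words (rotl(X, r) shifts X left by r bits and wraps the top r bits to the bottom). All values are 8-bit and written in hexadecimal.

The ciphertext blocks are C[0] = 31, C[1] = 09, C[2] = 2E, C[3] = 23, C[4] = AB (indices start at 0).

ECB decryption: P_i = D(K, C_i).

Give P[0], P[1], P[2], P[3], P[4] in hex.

P[0] = 81, P[1] = 9D, P[2] = 0E, P[3] = 88, P[4] = CC

P[0]: D(K, 31) = 81.
P[1]: D(K, 09) = 9D.
P[2]: D(K, 2E) = 0E.
P[3]: D(K, 23) = 88.
P[4]: D(K, AB) = CC.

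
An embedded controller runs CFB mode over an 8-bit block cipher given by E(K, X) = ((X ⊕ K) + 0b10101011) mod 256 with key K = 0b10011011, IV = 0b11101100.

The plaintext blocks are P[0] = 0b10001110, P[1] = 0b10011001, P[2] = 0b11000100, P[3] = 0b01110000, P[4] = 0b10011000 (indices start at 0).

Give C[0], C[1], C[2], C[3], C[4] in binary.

CFB encryption: C_i = P_i ⊕ E(K, C_{i−1}), with C_{−1} = IV.
C[0]: E(K, 0b11101100) = 0b00100010; 0b10001110 ⊕ 0b00100010 = 0b10101100.
C[1]: E(K, 0b10101100) = 0b11100010; 0b10011001 ⊕ 0b11100010 = 0b01111011.
C[2]: E(K, 0b01111011) = 0b10001011; 0b11000100 ⊕ 0b10001011 = 0b01001111.
C[3]: E(K, 0b01001111) = 0b01111111; 0b01110000 ⊕ 0b01111111 = 0b00001111.
C[4]: E(K, 0b00001111) = 0b00111111; 0b10011000 ⊕ 0b00111111 = 0b10100111.

C[0] = 0b10101100, C[1] = 0b01111011, C[2] = 0b01001111, C[3] = 0b00001111, C[4] = 0b10100111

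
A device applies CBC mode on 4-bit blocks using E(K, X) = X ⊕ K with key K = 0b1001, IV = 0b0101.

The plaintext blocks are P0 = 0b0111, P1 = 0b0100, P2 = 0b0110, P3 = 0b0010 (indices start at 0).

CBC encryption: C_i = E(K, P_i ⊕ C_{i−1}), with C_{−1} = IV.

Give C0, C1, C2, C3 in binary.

C0: P0 ⊕ 0b0101 = 0b0010; E(K, 0b0010) = 0b1011.
C1: P1 ⊕ 0b1011 = 0b1111; E(K, 0b1111) = 0b0110.
C2: P2 ⊕ 0b0110 = 0b0000; E(K, 0b0000) = 0b1001.
C3: P3 ⊕ 0b1001 = 0b1011; E(K, 0b1011) = 0b0010.

C0 = 0b1011, C1 = 0b0110, C2 = 0b1001, C3 = 0b0010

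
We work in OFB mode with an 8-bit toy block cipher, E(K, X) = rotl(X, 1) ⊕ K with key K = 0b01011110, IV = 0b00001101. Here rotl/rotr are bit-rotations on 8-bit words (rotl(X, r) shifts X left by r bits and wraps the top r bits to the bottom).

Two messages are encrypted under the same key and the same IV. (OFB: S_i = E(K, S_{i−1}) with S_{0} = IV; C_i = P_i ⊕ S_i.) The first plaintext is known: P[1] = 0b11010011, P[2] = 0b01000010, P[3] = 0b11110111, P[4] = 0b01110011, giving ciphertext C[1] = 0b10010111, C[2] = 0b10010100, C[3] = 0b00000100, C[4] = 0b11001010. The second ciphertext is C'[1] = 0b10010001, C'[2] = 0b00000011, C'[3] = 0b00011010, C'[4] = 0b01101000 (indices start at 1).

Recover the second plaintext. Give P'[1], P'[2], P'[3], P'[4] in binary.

P'[1] = 0b11010101, P'[2] = 0b11010101, P'[3] = 0b11101001, P'[4] = 0b11010001

In OFB with a reused IV, both messages share the same keystream S_i, so C_i ⊕ C'_i = P_i ⊕ P'_i and thus P'_i = P_i ⊕ C_i ⊕ C'_i.
P'[1]: 0b11010011 ⊕ 0b10010111 ⊕ 0b10010001 = 0b11010101.
P'[2]: 0b01000010 ⊕ 0b10010100 ⊕ 0b00000011 = 0b11010101.
P'[3]: 0b11110111 ⊕ 0b00000100 ⊕ 0b00011010 = 0b11101001.
P'[4]: 0b01110011 ⊕ 0b11001010 ⊕ 0b01101000 = 0b11010001.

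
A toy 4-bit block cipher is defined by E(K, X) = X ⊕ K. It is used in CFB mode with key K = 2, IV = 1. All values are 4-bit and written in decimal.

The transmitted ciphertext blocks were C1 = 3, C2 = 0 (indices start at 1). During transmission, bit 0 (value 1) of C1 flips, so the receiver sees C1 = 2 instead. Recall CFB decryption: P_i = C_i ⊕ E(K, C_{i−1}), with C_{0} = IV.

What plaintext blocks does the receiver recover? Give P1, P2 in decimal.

P1 = 1, P2 = 0

Only C1 changed, to 2. In CFB, a change in C_i flips the same bit in P_i and garbles P_{i+1}. Decrypting the received ciphertext:
P1: E(K, 1) = 3; 2 ⊕ 3 = 1.
P2: E(K, 2) = 0; 0 ⊕ 0 = 0.
Blocks that differ from the original plaintext: P1, P2.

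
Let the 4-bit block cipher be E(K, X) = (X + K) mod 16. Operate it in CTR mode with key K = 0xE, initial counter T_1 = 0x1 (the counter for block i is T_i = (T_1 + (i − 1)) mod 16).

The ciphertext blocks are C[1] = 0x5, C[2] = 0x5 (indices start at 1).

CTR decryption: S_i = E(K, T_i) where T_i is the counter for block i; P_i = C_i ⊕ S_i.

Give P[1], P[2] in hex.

P[1]: T = 0x1, S = E(K, T) = 0xF; 0x5 ⊕ 0xF = 0xA.
P[2]: T = 0x2, S = E(K, T) = 0x0; 0x5 ⊕ 0x0 = 0x5.

P[1] = 0xA, P[2] = 0x5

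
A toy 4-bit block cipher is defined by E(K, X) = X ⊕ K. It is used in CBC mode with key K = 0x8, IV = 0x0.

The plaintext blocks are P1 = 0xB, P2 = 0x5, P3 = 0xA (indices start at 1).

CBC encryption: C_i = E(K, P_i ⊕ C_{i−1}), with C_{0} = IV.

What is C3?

C3 = 0xC

C1: P1 ⊕ 0x0 = 0xB; E(K, 0xB) = 0x3.
C2: P2 ⊕ 0x3 = 0x6; E(K, 0x6) = 0xE.
C3: P3 ⊕ 0xE = 0x4; E(K, 0x4) = 0xC.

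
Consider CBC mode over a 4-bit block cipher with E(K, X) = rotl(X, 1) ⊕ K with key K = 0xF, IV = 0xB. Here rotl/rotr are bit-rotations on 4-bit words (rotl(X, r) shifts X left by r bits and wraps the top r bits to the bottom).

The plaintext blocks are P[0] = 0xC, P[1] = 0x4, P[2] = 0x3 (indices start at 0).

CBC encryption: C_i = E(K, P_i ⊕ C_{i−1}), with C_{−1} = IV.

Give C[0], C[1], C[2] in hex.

C[0]: P[0] ⊕ 0xB = 0x7; E(K, 0x7) = 0x1.
C[1]: P[1] ⊕ 0x1 = 0x5; E(K, 0x5) = 0x5.
C[2]: P[2] ⊕ 0x5 = 0x6; E(K, 0x6) = 0x3.

C[0] = 0x1, C[1] = 0x5, C[2] = 0x3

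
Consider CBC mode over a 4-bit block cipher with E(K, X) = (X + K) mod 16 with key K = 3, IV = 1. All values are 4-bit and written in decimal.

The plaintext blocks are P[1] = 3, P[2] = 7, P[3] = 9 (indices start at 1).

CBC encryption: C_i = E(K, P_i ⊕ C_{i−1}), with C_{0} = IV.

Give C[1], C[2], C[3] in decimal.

C[1] = 5, C[2] = 5, C[3] = 15

C[1]: P[1] ⊕ 1 = 2; E(K, 2) = 5.
C[2]: P[2] ⊕ 5 = 2; E(K, 2) = 5.
C[3]: P[3] ⊕ 5 = 12; E(K, 12) = 15.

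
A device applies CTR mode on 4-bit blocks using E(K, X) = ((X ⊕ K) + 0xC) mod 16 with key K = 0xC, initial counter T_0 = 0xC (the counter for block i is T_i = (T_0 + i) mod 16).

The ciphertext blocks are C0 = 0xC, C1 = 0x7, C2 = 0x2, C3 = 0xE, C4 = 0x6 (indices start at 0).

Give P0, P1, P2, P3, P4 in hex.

P0 = 0x0, P1 = 0xA, P2 = 0xC, P3 = 0x1, P4 = 0xE

CTR decryption: S_i = E(K, T_i) where T_i is the counter for block i; P_i = C_i ⊕ S_i.
P0: T = 0xC, S = E(K, T) = 0xC; 0xC ⊕ 0xC = 0x0.
P1: T = 0xD, S = E(K, T) = 0xD; 0x7 ⊕ 0xD = 0xA.
P2: T = 0xE, S = E(K, T) = 0xE; 0x2 ⊕ 0xE = 0xC.
P3: T = 0xF, S = E(K, T) = 0xF; 0xE ⊕ 0xF = 0x1.
P4: T = 0x0, S = E(K, T) = 0x8; 0x6 ⊕ 0x8 = 0xE.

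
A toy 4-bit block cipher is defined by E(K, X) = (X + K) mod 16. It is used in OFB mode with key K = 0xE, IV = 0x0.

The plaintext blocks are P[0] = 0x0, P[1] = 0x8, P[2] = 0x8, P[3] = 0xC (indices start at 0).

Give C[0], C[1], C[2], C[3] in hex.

C[0] = 0xE, C[1] = 0x4, C[2] = 0x2, C[3] = 0x4

OFB encryption: S_i = E(K, S_{i−1}) with S_{−1} = IV; C_i = P_i ⊕ S_i.
C[0]: S = E(K, 0x0) = 0xE; 0x0 ⊕ 0xE = 0xE.
C[1]: S = E(K, 0xE) = 0xC; 0x8 ⊕ 0xC = 0x4.
C[2]: S = E(K, 0xC) = 0xA; 0x8 ⊕ 0xA = 0x2.
C[3]: S = E(K, 0xA) = 0x8; 0xC ⊕ 0x8 = 0x4.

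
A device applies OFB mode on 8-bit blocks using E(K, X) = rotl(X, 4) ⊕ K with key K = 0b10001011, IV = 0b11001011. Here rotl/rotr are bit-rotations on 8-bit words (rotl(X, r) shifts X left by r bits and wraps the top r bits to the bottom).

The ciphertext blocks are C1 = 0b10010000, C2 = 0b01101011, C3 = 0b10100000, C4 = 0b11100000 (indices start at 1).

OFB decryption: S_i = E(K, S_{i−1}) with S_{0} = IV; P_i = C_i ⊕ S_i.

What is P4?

P4 = 0b00101011

P1: S = E(K, 0b11001011) = 0b00110111; 0b10010000 ⊕ 0b00110111 = 0b10100111.
P2: S = E(K, 0b00110111) = 0b11111000; 0b01101011 ⊕ 0b11111000 = 0b10010011.
P3: S = E(K, 0b11111000) = 0b00000100; 0b10100000 ⊕ 0b00000100 = 0b10100100.
P4: S = E(K, 0b00000100) = 0b11001011; 0b11100000 ⊕ 0b11001011 = 0b00101011.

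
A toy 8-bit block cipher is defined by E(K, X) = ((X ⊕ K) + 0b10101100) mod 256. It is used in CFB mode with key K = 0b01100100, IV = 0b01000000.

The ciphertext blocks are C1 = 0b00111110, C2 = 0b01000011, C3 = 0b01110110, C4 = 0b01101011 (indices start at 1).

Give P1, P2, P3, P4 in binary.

P1 = 0b11101110, P2 = 0b01000101, P3 = 0b10100101, P4 = 0b11010101

CFB decryption: P_i = C_i ⊕ E(K, C_{i−1}), with C_{0} = IV.
P1: E(K, 0b01000000) = 0b11010000; 0b00111110 ⊕ 0b11010000 = 0b11101110.
P2: E(K, 0b00111110) = 0b00000110; 0b01000011 ⊕ 0b00000110 = 0b01000101.
P3: E(K, 0b01000011) = 0b11010011; 0b01110110 ⊕ 0b11010011 = 0b10100101.
P4: E(K, 0b01110110) = 0b10111110; 0b01101011 ⊕ 0b10111110 = 0b11010101.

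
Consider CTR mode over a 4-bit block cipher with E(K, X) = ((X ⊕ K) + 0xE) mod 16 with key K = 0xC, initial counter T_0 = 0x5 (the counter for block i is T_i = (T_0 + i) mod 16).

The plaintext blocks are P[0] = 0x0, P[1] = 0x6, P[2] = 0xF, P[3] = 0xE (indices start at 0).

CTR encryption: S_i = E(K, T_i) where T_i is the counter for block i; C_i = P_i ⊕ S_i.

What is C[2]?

C[0]: T = 0x5, S = E(K, T) = 0x7; 0x0 ⊕ 0x7 = 0x7.
C[1]: T = 0x6, S = E(K, T) = 0x8; 0x6 ⊕ 0x8 = 0xE.
C[2]: T = 0x7, S = E(K, T) = 0x9; 0xF ⊕ 0x9 = 0x6.

C[2] = 0x6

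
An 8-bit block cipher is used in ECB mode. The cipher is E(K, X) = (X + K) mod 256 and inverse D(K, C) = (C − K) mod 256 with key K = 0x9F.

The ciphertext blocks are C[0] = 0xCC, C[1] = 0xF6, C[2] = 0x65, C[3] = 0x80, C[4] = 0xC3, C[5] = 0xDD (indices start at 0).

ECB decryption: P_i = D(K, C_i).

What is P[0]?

P[0] = 0x2D

P[0]: D(K, 0xCC) = 0x2D.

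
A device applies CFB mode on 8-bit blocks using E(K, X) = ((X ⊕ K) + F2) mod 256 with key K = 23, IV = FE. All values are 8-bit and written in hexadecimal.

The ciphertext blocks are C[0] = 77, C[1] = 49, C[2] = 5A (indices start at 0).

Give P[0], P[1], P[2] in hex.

CFB decryption: P_i = C_i ⊕ E(K, C_{i−1}), with C_{−1} = IV.
P[0]: E(K, FE) = CF; 77 ⊕ CF = B8.
P[1]: E(K, 77) = 46; 49 ⊕ 46 = 0F.
P[2]: E(K, 49) = 5C; 5A ⊕ 5C = 06.

P[0] = B8, P[1] = 0F, P[2] = 06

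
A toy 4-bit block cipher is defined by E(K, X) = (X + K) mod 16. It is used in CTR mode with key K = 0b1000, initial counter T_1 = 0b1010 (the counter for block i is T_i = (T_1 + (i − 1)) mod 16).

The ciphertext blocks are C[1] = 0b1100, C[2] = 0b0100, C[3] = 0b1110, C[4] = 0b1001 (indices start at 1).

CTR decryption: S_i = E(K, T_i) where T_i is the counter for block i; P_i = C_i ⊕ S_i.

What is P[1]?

P[1]: T = 0b1010, S = E(K, T) = 0b0010; 0b1100 ⊕ 0b0010 = 0b1110.

P[1] = 0b1110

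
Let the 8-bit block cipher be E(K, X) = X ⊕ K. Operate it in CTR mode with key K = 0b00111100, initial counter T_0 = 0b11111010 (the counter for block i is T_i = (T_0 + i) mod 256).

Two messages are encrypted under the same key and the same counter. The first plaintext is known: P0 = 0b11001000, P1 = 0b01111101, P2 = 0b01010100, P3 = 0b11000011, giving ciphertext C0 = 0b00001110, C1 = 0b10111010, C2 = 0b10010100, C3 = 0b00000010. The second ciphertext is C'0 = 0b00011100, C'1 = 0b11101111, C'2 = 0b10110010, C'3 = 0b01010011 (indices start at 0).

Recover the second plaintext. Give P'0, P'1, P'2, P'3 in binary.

In CTR with a reused counter, both messages share the same keystream S_i, so C_i ⊕ C'_i = P_i ⊕ P'_i and thus P'_i = P_i ⊕ C_i ⊕ C'_i.
P'0: 0b11001000 ⊕ 0b00001110 ⊕ 0b00011100 = 0b11011010.
P'1: 0b01111101 ⊕ 0b10111010 ⊕ 0b11101111 = 0b00101000.
P'2: 0b01010100 ⊕ 0b10010100 ⊕ 0b10110010 = 0b01110010.
P'3: 0b11000011 ⊕ 0b00000010 ⊕ 0b01010011 = 0b10010010.

P'0 = 0b11011010, P'1 = 0b00101000, P'2 = 0b01110010, P'3 = 0b10010010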